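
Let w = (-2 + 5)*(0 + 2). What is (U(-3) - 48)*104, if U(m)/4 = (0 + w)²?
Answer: 9984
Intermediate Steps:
w = 6 (w = 3*2 = 6)
U(m) = 144 (U(m) = 4*(0 + 6)² = 4*6² = 4*36 = 144)
(U(-3) - 48)*104 = (144 - 48)*104 = 96*104 = 9984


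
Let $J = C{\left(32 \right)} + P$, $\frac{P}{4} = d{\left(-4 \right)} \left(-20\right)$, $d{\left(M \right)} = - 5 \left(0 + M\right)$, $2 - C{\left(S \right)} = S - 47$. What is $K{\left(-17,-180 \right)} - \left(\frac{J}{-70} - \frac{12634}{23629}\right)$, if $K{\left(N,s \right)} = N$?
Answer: $- \frac{64638837}{1654030} \approx -39.08$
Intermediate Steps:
$C{\left(S \right)} = 49 - S$ ($C{\left(S \right)} = 2 - \left(S - 47\right) = 2 - \left(-47 + S\right) = 49 - S$)
$d{\left(M \right)} = - 5 M$
$P = -1600$ ($P = 4 \left(-5\right) \left(-4\right) \left(-20\right) = 4 \cdot 20 \left(-20\right) = 4 \left(-400\right) = -1600$)
$J = -1583$ ($J = \left(49 - 32\right) - 1600 = 17 - 1600 = -1583$)
$K{\left(-17,-180 \right)} - \left(\frac{J}{-70} - \frac{12634}{23629}\right) = -17 - \left(- \frac{1583}{-70} - \frac{12634}{23629}\right) = -17 - \left(\left(-1583\right) \left(- \frac{1}{70}\right) - \frac{12634}{23629}\right) = -17 - \left(\frac{1583}{70} - \frac{12634}{23629}\right) = -17 - \frac{36520327}{1654030} = - \frac{64638837}{1654030}$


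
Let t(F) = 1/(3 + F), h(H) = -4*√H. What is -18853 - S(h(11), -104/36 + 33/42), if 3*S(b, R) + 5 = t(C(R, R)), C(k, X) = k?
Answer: -6390728/339 ≈ -18852.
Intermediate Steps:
S(b, R) = -5/3 + 1/(3*(3 + R))
-18853 - S(h(11), -104/36 + 33/42) = -18853 - (-14 - 5*(-104/36 + 33/42))/(3*(3 + (-104/36 + 33/42))) = -18853 - (-14 - 5*(-104*1/36 + 33*(1/42)))/(3*(3 + (-104*1/36 + 33*(1/42)))) = -18853 - (-14 - 5*(-26/9 + 11/14))/(3*(3 + (-26/9 + 11/14))) = -18853 - (-14 - 5*(-265/126))/(3*(3 - 265/126)) = -18853 - (-14 + 1325/126)/(3*113/126) = -18853 - 126*(-439)/(3*113*126) = -18853 - 1*(-439/339) = -18853 + 439/339 = -6390728/339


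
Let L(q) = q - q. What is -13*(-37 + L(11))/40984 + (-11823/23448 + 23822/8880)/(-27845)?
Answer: 7213983365159/618798300037800 ≈ 0.011658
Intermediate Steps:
L(q) = 0
-13*(-37 + L(11))/40984 + (-11823/23448 + 23822/8880)/(-27845) = -13*(-37 + 0)/40984 + (-11823/23448 + 23822/8880)/(-27845) = -13*(-37)*(1/40984) + (-11823*1/23448 + 23822*(1/8880))*(-1/27845) = 481*(1/40984) + (-3941/7816 + 11911/4440)*(-1/27845) = 481/40984 + (1181224/542235)*(-1/27845) = 481/40984 - 1181224/15098533575 = 7213983365159/618798300037800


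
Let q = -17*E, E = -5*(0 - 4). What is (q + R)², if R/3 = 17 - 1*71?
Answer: 252004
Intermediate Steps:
E = 20 (E = -5*(-4) = 20)
q = -340 (q = -17*20 = -340)
R = -162 (R = 3*(17 - 1*71) = 3*(17 - 71) = 3*(-54) = -162)
(q + R)² = (-340 - 162)² = (-502)² = 252004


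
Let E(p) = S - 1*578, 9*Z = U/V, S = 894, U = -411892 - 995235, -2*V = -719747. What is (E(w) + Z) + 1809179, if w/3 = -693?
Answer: 11721404565631/6477723 ≈ 1.8095e+6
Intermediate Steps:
V = 719747/2 (V = -1/2*(-719747) = 719747/2 ≈ 3.5987e+5)
U = -1407127
w = -2079 (w = 3*(-693) = -2079)
Z = -2814254/6477723 (Z = (-1407127/719747/2)/9 = (-1407127*2/719747)/9 = (1/9)*(-2814254/719747) = -2814254/6477723 ≈ -0.43445)
E(p) = 316 (E(p) = 894 - 1*578 = 894 - 578 = 316)
(E(w) + Z) + 1809179 = (316 - 2814254/6477723) + 1809179 = 2044146214/6477723 + 1809179 = 11721404565631/6477723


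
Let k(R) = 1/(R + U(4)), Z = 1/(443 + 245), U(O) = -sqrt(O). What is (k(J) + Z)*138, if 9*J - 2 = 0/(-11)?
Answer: -13317/172 ≈ -77.424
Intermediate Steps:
Z = 1/688 ≈ 0.0014535
J = 2/9 (J = 2/9 + (0/(-11))/9 = 2/9 + (0*(-1/11))/9 = 2/9 + (1/9)*0 = 2/9 + 0 = 2/9 ≈ 0.22222)
k(R) = 1/(-2 + R) (k(R) = 1/(R - sqrt(4)) = 1/(R - 1*2) = 1/(R - 2) = 1/(-2 + R))
(k(J) + Z)*138 = (1/(-2 + 2/9) + 1/688)*138 = (1/(-16/9) + 1/688)*138 = (-9/16 + 1/688)*138 = -193/344*138 = -13317/172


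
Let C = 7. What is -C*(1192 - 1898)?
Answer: 4942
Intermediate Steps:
-C*(1192 - 1898) = -7*(1192 - 1898) = -7*(-706) = -1*(-4942) = 4942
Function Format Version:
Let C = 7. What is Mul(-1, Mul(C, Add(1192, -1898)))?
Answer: 4942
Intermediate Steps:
Mul(-1, Mul(C, Add(1192, -1898))) = Mul(-1, Mul(7, Add(1192, -1898))) = Mul(-1, Mul(7, -706)) = Mul(-1, -4942) = 4942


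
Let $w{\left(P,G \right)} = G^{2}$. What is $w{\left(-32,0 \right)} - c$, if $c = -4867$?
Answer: $4867$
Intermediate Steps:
$w{\left(-32,0 \right)} - c = 0^{2} - -4867 = 0 + 4867 = 4867$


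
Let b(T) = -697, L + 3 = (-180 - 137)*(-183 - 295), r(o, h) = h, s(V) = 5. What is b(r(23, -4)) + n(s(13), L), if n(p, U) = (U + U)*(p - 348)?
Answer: -103945475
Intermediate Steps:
L = 151523 (L = -3 + (-180 - 137)*(-183 - 295) = -3 - 317*(-478) = -3 + 151526 = 151523)
n(p, U) = 2*U*(-348 + p) (n(p, U) = (2*U)*(-348 + p) = 2*U*(-348 + p))
b(r(23, -4)) + n(s(13), L) = -697 + 2*151523*(-348 + 5) = -697 + 2*151523*(-343) = -697 - 103944778 = -103945475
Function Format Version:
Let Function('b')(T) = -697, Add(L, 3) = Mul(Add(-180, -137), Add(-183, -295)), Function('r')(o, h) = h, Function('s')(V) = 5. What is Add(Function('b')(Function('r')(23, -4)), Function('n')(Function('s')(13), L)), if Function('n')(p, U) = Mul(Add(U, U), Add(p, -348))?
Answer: -103945475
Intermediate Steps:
L = 151523 (L = Add(-3, Mul(Add(-180, -137), Add(-183, -295))) = Add(-3, Mul(-317, -478)) = Add(-3, 151526) = 151523)
Function('n')(p, U) = Mul(2, U, Add(-348, p)) (Function('n')(p, U) = Mul(Mul(2, U), Add(-348, p)) = Mul(2, U, Add(-348, p)))
Add(Function('b')(Function('r')(23, -4)), Function('n')(Function('s')(13), L)) = Add(-697, Mul(2, 151523, Add(-348, 5))) = Add(-697, Mul(2, 151523, -343)) = Add(-697, -103944778) = -103945475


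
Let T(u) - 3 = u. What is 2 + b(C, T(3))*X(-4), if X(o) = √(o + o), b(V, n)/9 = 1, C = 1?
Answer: 2 + 18*I*√2 ≈ 2.0 + 25.456*I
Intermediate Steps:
T(u) = 3 + u
b(V, n) = 9 (b(V, n) = 9*1 = 9)
X(o) = √2*√o (X(o) = √(2*o) = √2*√o)
2 + b(C, T(3))*X(-4) = 2 + 9*(√2*√(-4)) = 2 + 9*(√2*(2*I)) = 2 + 9*(2*I*√2) = 2 + 18*I*√2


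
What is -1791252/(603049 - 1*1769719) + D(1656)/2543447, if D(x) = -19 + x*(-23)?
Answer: 250638679553/164853517305 ≈ 1.5204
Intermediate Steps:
D(x) = -19 - 23*x
-1791252/(603049 - 1*1769719) + D(1656)/2543447 = -1791252/(603049 - 1*1769719) + (-19 - 23*1656)/2543447 = -1791252/(603049 - 1769719) + (-19 - 38088)*(1/2543447) = -1791252/(-1166670) - 38107*1/2543447 = -1791252*(-1/1166670) - 38107/2543447 = 99514/64815 - 38107/2543447 = 250638679553/164853517305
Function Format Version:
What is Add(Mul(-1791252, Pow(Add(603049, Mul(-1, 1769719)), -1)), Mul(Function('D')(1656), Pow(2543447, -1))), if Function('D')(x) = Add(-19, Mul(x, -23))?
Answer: Rational(250638679553, 164853517305) ≈ 1.5204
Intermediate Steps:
Function('D')(x) = Add(-19, Mul(-23, x))
Add(Mul(-1791252, Pow(Add(603049, Mul(-1, 1769719)), -1)), Mul(Function('D')(1656), Pow(2543447, -1))) = Add(Mul(-1791252, Pow(Add(603049, Mul(-1, 1769719)), -1)), Mul(Add(-19, Mul(-23, 1656)), Pow(2543447, -1))) = Add(Mul(-1791252, Pow(Add(603049, -1769719), -1)), Mul(Add(-19, -38088), Rational(1, 2543447))) = Add(Mul(-1791252, Pow(-1166670, -1)), Mul(-38107, Rational(1, 2543447))) = Add(Mul(-1791252, Rational(-1, 1166670)), Rational(-38107, 2543447)) = Add(Rational(99514, 64815), Rational(-38107, 2543447)) = Rational(250638679553, 164853517305)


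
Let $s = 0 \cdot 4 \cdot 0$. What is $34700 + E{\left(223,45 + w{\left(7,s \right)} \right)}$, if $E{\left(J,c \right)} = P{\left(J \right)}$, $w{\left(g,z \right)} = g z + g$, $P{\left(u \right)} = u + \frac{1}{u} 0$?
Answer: $34923$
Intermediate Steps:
$P{\left(u \right)} = u$ ($P{\left(u \right)} = u + 0 = u$)
$s = 0$ ($s = 0 \cdot 0 = 0$)
$w{\left(g,z \right)} = g + g z$
$E{\left(J,c \right)} = J$
$34700 + E{\left(223,45 + w{\left(7,s \right)} \right)} = 34700 + 223 = 34923$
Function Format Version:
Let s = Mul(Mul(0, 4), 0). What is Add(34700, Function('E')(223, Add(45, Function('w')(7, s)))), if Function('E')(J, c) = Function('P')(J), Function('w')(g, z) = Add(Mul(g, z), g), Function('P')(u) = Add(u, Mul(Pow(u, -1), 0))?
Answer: 34923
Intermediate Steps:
Function('P')(u) = u (Function('P')(u) = Add(u, 0) = u)
s = 0 (s = Mul(0, 0) = 0)
Function('w')(g, z) = Add(g, Mul(g, z))
Function('E')(J, c) = J
Add(34700, Function('E')(223, Add(45, Function('w')(7, s)))) = Add(34700, 223) = 34923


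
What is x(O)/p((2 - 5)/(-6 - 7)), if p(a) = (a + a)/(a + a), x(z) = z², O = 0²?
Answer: 0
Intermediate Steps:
O = 0
p(a) = 1 (p(a) = (2*a)/((2*a)) = (2*a)*(1/(2*a)) = 1)
x(O)/p((2 - 5)/(-6 - 7)) = 0²/1 = 0*1 = 0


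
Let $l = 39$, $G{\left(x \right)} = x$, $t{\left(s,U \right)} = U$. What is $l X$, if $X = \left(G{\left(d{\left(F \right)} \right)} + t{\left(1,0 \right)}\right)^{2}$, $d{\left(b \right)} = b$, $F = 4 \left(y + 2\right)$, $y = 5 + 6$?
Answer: $105456$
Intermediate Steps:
$y = 11$
$F = 52$ ($F = 4 \left(11 + 2\right) = 4 \cdot 13 = 52$)
$X = 2704$ ($X = \left(52 + 0\right)^{2} = 52^{2} = 2704$)
$l X = 39 \cdot 2704 = 105456$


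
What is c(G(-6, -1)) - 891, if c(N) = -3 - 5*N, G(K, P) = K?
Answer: -864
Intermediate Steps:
c(G(-6, -1)) - 891 = (-3 - 5*(-6)) - 891 = (-3 + 30) - 891 = 27 - 891 = -864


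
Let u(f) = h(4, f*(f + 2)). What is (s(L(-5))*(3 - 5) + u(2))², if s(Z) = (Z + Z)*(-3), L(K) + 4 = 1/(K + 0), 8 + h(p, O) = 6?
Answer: 68644/25 ≈ 2745.8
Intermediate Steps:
h(p, O) = -2 (h(p, O) = -8 + 6 = -2)
L(K) = -4 + 1/K (L(K) = -4 + 1/(K + 0) = -4 + 1/K)
s(Z) = -6*Z (s(Z) = (2*Z)*(-3) = -6*Z)
u(f) = -2
(s(L(-5))*(3 - 5) + u(2))² = ((-6*(-4 + 1/(-5)))*(3 - 5) - 2)² = (-6*(-4 - ⅕)*(-2) - 2)² = (-6*(-21/5)*(-2) - 2)² = ((126/5)*(-2) - 2)² = (-252/5 - 2)² = (-262/5)² = 68644/25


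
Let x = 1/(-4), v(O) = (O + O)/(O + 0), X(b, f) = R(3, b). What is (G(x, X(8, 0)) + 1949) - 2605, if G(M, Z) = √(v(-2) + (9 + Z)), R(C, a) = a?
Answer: -656 + √19 ≈ -651.64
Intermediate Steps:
X(b, f) = b
v(O) = 2 (v(O) = (2*O)/O = 2)
x = -¼ ≈ -0.25000
G(M, Z) = √(11 + Z) (G(M, Z) = √(2 + (9 + Z)) = √(11 + Z))
(G(x, X(8, 0)) + 1949) - 2605 = (√(11 + 8) + 1949) - 2605 = (√19 + 1949) - 2605 = (1949 + √19) - 2605 = -656 + √19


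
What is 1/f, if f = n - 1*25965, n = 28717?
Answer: 1/2752 ≈ 0.00036337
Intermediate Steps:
f = 2752 (f = 28717 - 1*25965 = 28717 - 25965 = 2752)
1/f = 1/2752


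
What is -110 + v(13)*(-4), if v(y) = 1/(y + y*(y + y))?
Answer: -38614/351 ≈ -110.01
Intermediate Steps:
v(y) = 1/(y + 2*y²) (v(y) = 1/(y + y*(2*y)) = 1/(y + 2*y²))
-110 + v(13)*(-4) = -110 + (1/(13*(1 + 2*13)))*(-4) = -110 + (1/(13*(1 + 26)))*(-4) = -110 + ((1/13)/27)*(-4) = -110 + ((1/13)*(1/27))*(-4) = -110 + (1/351)*(-4) = -110 - 4/351 = -38614/351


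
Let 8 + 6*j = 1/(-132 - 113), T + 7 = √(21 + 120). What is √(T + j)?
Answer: √(-367530 + 44100*√141)/210 ≈ 1.8816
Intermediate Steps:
T = -7 + √141 (T = -7 + √(21 + 120) = -7 + √141 ≈ 4.8743)
j = -1961/1470 (j = -4/3 + 1/(6*(-132 - 113)) = -4/3 + (⅙)/(-245) = -4/3 + (⅙)*(-1/245) = -4/3 - 1/1470 = -1961/1470 ≈ -1.3340)
√(T + j) = √((-7 + √141) - 1961/1470) = √(-12251/1470 + √141)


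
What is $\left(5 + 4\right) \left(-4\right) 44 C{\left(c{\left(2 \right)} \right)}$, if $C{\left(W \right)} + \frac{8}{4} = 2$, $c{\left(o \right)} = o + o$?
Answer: $0$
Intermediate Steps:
$c{\left(o \right)} = 2 o$
$C{\left(W \right)} = 0$ ($C{\left(W \right)} = -2 + 2 = 0$)
$\left(5 + 4\right) \left(-4\right) 44 C{\left(c{\left(2 \right)} \right)} = \left(5 + 4\right) \left(-4\right) 44 \cdot 0 = 9 \left(-4\right) 44 \cdot 0 = \left(-36\right) 44 \cdot 0 = \left(-1584\right) 0 = 0$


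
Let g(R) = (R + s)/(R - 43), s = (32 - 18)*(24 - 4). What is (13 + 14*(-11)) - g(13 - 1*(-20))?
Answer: -1097/10 ≈ -109.70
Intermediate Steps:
s = 280 (s = 14*20 = 280)
g(R) = (280 + R)/(-43 + R) (g(R) = (R + 280)/(R - 43) = (280 + R)/(-43 + R))
(13 + 14*(-11)) - g(13 - 1*(-20)) = (13 + 14*(-11)) - (280 + (13 - 1*(-20)))/(-43 + (13 - 1*(-20))) = (13 - 154) - (280 + (13 + 20))/(-43 + (13 + 20)) = -141 - (280 + 33)/(-43 + 33) = -141 - 313/(-10) = -141 - (-1)*313/10 = -141 - 1*(-313/10) = -141 + 313/10 = -1097/10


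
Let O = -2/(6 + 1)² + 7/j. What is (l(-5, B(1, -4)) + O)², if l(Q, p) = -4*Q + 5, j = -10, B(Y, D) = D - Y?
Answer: 141300769/240100 ≈ 588.51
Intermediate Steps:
l(Q, p) = 5 - 4*Q
O = -363/490 (O = -2/(6 + 1)² + 7/(-10) = -2/(7²) + 7*(-⅒) = -2/49 - 7/10 = -363/490 ≈ -0.74082)
(l(-5, B(1, -4)) + O)² = ((5 - 4*(-5)) - 363/490)² = ((5 + 20) - 363/490)² = (25 - 363/490)² = (11887/490)² = 141300769/240100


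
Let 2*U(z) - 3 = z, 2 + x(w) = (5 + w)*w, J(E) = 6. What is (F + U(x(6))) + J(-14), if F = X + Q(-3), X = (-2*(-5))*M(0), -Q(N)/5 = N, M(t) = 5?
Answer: 209/2 ≈ 104.50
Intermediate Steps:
Q(N) = -5*N
X = 50 (X = -2*(-5)*5 = 10*5 = 50)
x(w) = -2 + w*(5 + w) (x(w) = -2 + (5 + w)*w = -2 + w*(5 + w))
F = 65 (F = 50 - 5*(-3) = 50 + 15 = 65)
U(z) = 3/2 + z/2
(F + U(x(6))) + J(-14) = (65 + (3/2 + (-2 + 6² + 5*6)/2)) + 6 = (65 + (3/2 + (-2 + 36 + 30)/2)) + 6 = (65 + (3/2 + (½)*64)) + 6 = (65 + (3/2 + 32)) + 6 = (65 + 67/2) + 6 = 197/2 + 6 = 209/2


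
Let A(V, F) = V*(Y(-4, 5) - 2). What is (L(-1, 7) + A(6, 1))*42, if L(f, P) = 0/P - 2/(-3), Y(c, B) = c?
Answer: -1484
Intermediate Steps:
A(V, F) = -6*V (A(V, F) = V*(-4 - 2) = V*(-6) = -6*V)
L(f, P) = ⅔ (L(f, P) = 0 - 2*(-⅓) = 0 + ⅔ = ⅔)
(L(-1, 7) + A(6, 1))*42 = (⅔ - 6*6)*42 = (⅔ - 36)*42 = -106/3*42 = -1484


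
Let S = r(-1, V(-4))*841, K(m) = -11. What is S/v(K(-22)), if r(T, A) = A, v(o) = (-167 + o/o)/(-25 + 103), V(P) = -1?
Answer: 32799/83 ≈ 395.17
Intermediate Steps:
v(o) = -83/39 (v(o) = (-167 + 1)/78 = -166*1/78 = -83/39)
S = -841 (S = -1*841 = -841)
S/v(K(-22)) = -841/(-83/39) = -841*(-39/83) = 32799/83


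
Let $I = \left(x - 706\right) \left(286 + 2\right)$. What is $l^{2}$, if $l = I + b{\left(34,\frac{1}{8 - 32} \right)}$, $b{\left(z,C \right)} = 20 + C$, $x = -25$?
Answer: $\frac{25524654109249}{576} \approx 4.4314 \cdot 10^{10}$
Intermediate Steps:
$I = -210528$ ($I = \left(-25 - 706\right) \left(286 + 2\right) = \left(-731\right) 288 = -210528$)
$l = - \frac{5052193}{24}$ ($l = -210528 + \left(20 + \frac{1}{8 - 32}\right) = -210528 + \left(20 + \frac{1}{-24}\right) = -210528 + \left(20 - \frac{1}{24}\right) = -210528 + \frac{479}{24} = - \frac{5052193}{24} \approx -2.1051 \cdot 10^{5}$)
$l^{2} = \left(- \frac{5052193}{24}\right)^{2} = \frac{25524654109249}{576}$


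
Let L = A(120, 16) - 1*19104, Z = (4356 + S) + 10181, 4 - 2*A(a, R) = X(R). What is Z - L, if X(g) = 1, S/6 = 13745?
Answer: 232219/2 ≈ 1.1611e+5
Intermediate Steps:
S = 82470 (S = 6*13745 = 82470)
A(a, R) = 3/2 (A(a, R) = 2 - ½*1 = 2 - ½ = 3/2)
Z = 97007 (Z = (4356 + 82470) + 10181 = 86826 + 10181 = 97007)
L = -38205/2 (L = 3/2 - 1*19104 = 3/2 - 19104 = -38205/2 ≈ -19103.)
Z - L = 97007 - 1*(-38205/2) = 97007 + 38205/2 = 232219/2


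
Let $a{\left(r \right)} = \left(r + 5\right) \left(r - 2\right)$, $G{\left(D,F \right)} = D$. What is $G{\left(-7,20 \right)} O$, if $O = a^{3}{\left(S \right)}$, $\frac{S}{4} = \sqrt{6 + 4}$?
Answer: $-28161000 - 5790960 \sqrt{10} \approx -4.6474 \cdot 10^{7}$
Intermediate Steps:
$S = 4 \sqrt{10}$ ($S = 4 \sqrt{6 + 4} = 4 \sqrt{10} \approx 12.649$)
$a{\left(r \right)} = \left(-2 + r\right) \left(5 + r\right)$ ($a{\left(r \right)} = \left(5 + r\right) \left(-2 + r\right) = \left(-2 + r\right) \left(5 + r\right)$)
$O = \left(150 + 12 \sqrt{10}\right)^{3}$ ($O = \left(-10 + \left(4 \sqrt{10}\right)^{2} + 3 \cdot 4 \sqrt{10}\right)^{3} = \left(-10 + 160 + 12 \sqrt{10}\right)^{3} = \left(150 + 12 \sqrt{10}\right)^{3} \approx 6.6391 \cdot 10^{6}$)
$G{\left(-7,20 \right)} O = - 7 \left(4023000 + 827280 \sqrt{10}\right) = -28161000 - 5790960 \sqrt{10}$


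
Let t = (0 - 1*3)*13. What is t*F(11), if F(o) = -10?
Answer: 390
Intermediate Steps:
t = -39 (t = (0 - 3)*13 = -3*13 = -39)
t*F(11) = -39*(-10) = 390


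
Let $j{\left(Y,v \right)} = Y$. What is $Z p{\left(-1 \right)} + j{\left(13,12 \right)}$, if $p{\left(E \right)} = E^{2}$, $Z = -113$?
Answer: $-100$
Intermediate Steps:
$Z p{\left(-1 \right)} + j{\left(13,12 \right)} = - 113 \left(-1\right)^{2} + 13 = \left(-113\right) 1 + 13 = -113 + 13 = -100$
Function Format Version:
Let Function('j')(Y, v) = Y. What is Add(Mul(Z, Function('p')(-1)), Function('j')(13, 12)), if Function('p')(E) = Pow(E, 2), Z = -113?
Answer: -100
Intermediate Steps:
Add(Mul(Z, Function('p')(-1)), Function('j')(13, 12)) = Add(Mul(-113, Pow(-1, 2)), 13) = Add(Mul(-113, 1), 13) = Add(-113, 13) = -100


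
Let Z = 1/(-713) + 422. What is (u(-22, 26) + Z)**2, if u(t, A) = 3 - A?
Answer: 80932284196/508369 ≈ 1.5920e+5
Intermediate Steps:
Z = 300885/713 (Z = -1/713 + 422 = 300885/713 ≈ 422.00)
(u(-22, 26) + Z)**2 = ((3 - 1*26) + 300885/713)**2 = ((3 - 26) + 300885/713)**2 = (-23 + 300885/713)**2 = (284486/713)**2 = 80932284196/508369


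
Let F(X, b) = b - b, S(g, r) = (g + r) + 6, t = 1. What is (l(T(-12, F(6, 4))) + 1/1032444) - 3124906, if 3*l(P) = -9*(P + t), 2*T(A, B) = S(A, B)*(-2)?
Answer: -3226312131587/1032444 ≈ -3.1249e+6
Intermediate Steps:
S(g, r) = 6 + g + r
F(X, b) = 0
T(A, B) = -6 - A - B (T(A, B) = ((6 + A + B)*(-2))/2 = (-12 - 2*A - 2*B)/2 = -6 - A - B)
l(P) = -3 - 3*P (l(P) = (-9*(P + 1))/3 = (-9*(1 + P))/3 = (-9 - 9*P)/3 = -3 - 3*P)
(l(T(-12, F(6, 4))) + 1/1032444) - 3124906 = ((-3 - 3*(-6 - 1*(-12) - 1*0)) + 1/1032444) - 3124906 = ((-3 - 3*(-6 + 12 + 0)) + 1/1032444) - 3124906 = ((-3 - 3*6) + 1/1032444) - 3124906 = ((-3 - 18) + 1/1032444) - 3124906 = (-21 + 1/1032444) - 3124906 = -21681323/1032444 - 3124906 = -3226312131587/1032444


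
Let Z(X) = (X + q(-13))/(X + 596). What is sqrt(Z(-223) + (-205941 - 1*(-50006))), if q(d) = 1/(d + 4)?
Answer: I*sqrt(195256474519)/1119 ≈ 394.89*I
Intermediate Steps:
q(d) = 1/(4 + d)
Z(X) = (-1/9 + X)/(596 + X) (Z(X) = (X + 1/(4 - 13))/(X + 596) = (X + 1/(-9))/(596 + X) = (X - 1/9)/(596 + X) = (-1/9 + X)/(596 + X))
sqrt(Z(-223) + (-205941 - 1*(-50006))) = sqrt((-1/9 - 223)/(596 - 223) + (-205941 - 1*(-50006))) = sqrt(-2008/9/373 + (-205941 + 50006)) = sqrt((1/373)*(-2008/9) - 155935) = sqrt(-2008/3357 - 155935) = sqrt(-523475803/3357) = I*sqrt(195256474519)/1119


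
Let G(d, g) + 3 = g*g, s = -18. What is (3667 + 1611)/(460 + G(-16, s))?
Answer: 5278/781 ≈ 6.7580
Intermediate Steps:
G(d, g) = -3 + g² (G(d, g) = -3 + g*g = -3 + g²)
(3667 + 1611)/(460 + G(-16, s)) = (3667 + 1611)/(460 + (-3 + (-18)²)) = 5278/(460 + (-3 + 324)) = 5278/(460 + 321) = 5278/781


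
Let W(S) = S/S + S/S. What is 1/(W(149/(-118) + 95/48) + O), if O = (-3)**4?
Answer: 1/83 ≈ 0.012048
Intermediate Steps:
W(S) = 2 (W(S) = 1 + 1 = 2)
O = 81
1/(W(149/(-118) + 95/48) + O) = 1/(2 + 81) = 1/83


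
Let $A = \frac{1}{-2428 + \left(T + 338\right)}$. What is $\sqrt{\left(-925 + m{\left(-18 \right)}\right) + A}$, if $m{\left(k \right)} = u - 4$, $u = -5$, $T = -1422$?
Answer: $\frac{i \sqrt{2880023502}}{1756} \approx 30.561 i$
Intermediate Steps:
$m{\left(k \right)} = -9$ ($m{\left(k \right)} = -5 - 4 = -9$)
$A = - \frac{1}{3512}$ ($A = \frac{1}{-2428 + \left(-1422 + 338\right)} = \frac{1}{-2428 - 1084} = \frac{1}{-3512} = - \frac{1}{3512} \approx -0.00028474$)
$\sqrt{\left(-925 + m{\left(-18 \right)}\right) + A} = \sqrt{\left(-925 - 9\right) - \frac{1}{3512}} = \sqrt{-934 - \frac{1}{3512}} = \sqrt{- \frac{3280209}{3512}} = \frac{i \sqrt{2880023502}}{1756}$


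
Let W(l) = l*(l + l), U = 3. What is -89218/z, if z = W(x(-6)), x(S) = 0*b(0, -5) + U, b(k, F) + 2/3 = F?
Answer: -44609/9 ≈ -4956.6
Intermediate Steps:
b(k, F) = -⅔ + F
x(S) = 3 (x(S) = 0*(-⅔ - 5) + 3 = 0*(-17/3) + 3 = 0 + 3 = 3)
W(l) = 2*l² (W(l) = l*(2*l) = 2*l²)
z = 18 (z = 2*3² = 2*9 = 18)
-89218/z = -89218/18 = -89218*1/18 = -44609/9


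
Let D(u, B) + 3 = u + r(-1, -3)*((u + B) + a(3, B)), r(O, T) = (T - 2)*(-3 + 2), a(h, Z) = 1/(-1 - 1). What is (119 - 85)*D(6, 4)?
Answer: 1717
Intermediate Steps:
a(h, Z) = -½ (a(h, Z) = 1/(-2) = -½)
r(O, T) = 2 - T (r(O, T) = (-2 + T)*(-1) = 2 - T)
D(u, B) = -11/2 + 5*B + 6*u (D(u, B) = -3 + (u + (2 - 1*(-3))*((u + B) - ½)) = -3 + (u + (2 + 3)*((B + u) - ½)) = -3 + (u + 5*(-½ + B + u)) = -3 + (u + (-5/2 + 5*B + 5*u)) = -3 + (-5/2 + 5*B + 6*u) = -11/2 + 5*B + 6*u)
(119 - 85)*D(6, 4) = (119 - 85)*(-11/2 + 5*4 + 6*6) = 34*(-11/2 + 20 + 36) = 34*(101/2) = 1717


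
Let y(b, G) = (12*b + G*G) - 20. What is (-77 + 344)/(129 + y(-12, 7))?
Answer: 267/14 ≈ 19.071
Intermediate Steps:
y(b, G) = -20 + G² + 12*b (y(b, G) = (12*b + G²) - 20 = (G² + 12*b) - 20 = -20 + G² + 12*b)
(-77 + 344)/(129 + y(-12, 7)) = (-77 + 344)/(129 + (-20 + 7² + 12*(-12))) = 267/(129 + (-20 + 49 - 144)) = 267/(129 - 115) = 267/14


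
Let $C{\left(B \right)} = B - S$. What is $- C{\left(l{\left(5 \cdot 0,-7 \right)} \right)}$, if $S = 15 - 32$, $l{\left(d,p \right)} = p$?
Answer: $-10$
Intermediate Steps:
$S = -17$
$C{\left(B \right)} = 17 + B$ ($C{\left(B \right)} = B - -17 = B + 17 = 17 + B$)
$- C{\left(l{\left(5 \cdot 0,-7 \right)} \right)} = - (17 - 7) = \left(-1\right) 10 = -10$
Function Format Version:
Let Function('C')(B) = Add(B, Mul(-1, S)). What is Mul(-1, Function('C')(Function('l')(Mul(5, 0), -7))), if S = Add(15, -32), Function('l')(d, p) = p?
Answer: -10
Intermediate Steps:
S = -17
Function('C')(B) = Add(17, B) (Function('C')(B) = Add(B, Mul(-1, -17)) = Add(B, 17) = Add(17, B))
Mul(-1, Function('C')(Function('l')(Mul(5, 0), -7))) = Mul(-1, Add(17, -7)) = Mul(-1, 10) = -10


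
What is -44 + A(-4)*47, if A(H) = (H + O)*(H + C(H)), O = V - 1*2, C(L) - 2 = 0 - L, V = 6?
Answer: -44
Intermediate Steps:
C(L) = 2 - L (C(L) = 2 + (0 - L) = 2 - L)
O = 4 (O = 6 - 1*2 = 6 - 2 = 4)
A(H) = 8 + 2*H (A(H) = (H + 4)*(H + (2 - H)) = (4 + H)*2 = 8 + 2*H)
-44 + A(-4)*47 = -44 + (8 + 2*(-4))*47 = -44 + (8 - 8)*47 = -44 + 0*47 = -44 + 0 = -44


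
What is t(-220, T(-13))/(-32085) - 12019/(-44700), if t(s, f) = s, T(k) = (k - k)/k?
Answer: 26364241/95613300 ≈ 0.27574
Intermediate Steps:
T(k) = 0 (T(k) = 0/k = 0)
t(-220, T(-13))/(-32085) - 12019/(-44700) = -220/(-32085) - 12019/(-44700) = -220*(-1/32085) - 12019*(-1/44700) = 44/6417 + 12019/44700 = 26364241/95613300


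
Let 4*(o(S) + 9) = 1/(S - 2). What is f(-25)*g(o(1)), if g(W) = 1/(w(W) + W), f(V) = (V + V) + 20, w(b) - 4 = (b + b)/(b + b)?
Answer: 120/17 ≈ 7.0588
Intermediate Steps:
w(b) = 5 (w(b) = 4 + (b + b)/(b + b) = 4 + (2*b)/((2*b)) = 4 + (2*b)*(1/(2*b)) = 4 + 1 = 5)
f(V) = 20 + 2*V (f(V) = 2*V + 20 = 20 + 2*V)
o(S) = -9 + 1/(4*(-2 + S)) (o(S) = -9 + 1/(4*(S - 2)) = -9 + 1/(4*(-2 + S)))
g(W) = 1/(5 + W)
f(-25)*g(o(1)) = (20 + 2*(-25))/(5 + (73 - 36*1)/(4*(-2 + 1))) = (20 - 50)/(5 + (¼)*(73 - 36)/(-1)) = -30/(5 + (¼)*(-1)*37) = -30/(5 - 37/4) = -30/(-17/4) = -30*(-4/17) = 120/17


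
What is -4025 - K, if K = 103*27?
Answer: -6806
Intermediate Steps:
K = 2781
-4025 - K = -4025 - 1*2781 = -4025 - 2781 = -6806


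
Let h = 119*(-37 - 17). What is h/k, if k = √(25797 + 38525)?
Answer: -3213*√64322/32161 ≈ -25.337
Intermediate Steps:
h = -6426 (h = 119*(-54) = -6426)
k = √64322 ≈ 253.62
h/k = -6426*√64322/64322 = -3213*√64322/32161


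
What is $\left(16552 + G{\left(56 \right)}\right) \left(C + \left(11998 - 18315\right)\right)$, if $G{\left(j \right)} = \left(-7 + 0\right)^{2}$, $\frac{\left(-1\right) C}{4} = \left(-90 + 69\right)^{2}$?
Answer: $-134152681$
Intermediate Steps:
$C = -1764$ ($C = - 4 \left(-90 + 69\right)^{2} = - 4 \left(-21\right)^{2} = \left(-4\right) 441 = -1764$)
$G{\left(j \right)} = 49$ ($G{\left(j \right)} = \left(-7\right)^{2} = 49$)
$\left(16552 + G{\left(56 \right)}\right) \left(C + \left(11998 - 18315\right)\right) = \left(16552 + 49\right) \left(-1764 + \left(11998 - 18315\right)\right) = 16601 \left(-1764 - 6317\right) = 16601 \left(-8081\right) = -134152681$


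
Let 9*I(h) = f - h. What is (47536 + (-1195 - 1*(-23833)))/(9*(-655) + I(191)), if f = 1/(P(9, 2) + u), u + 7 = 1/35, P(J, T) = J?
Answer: -44841186/3780431 ≈ -11.861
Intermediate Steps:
u = -244/35 (u = -7 + 1/35 = -244/35 ≈ -6.9714)
f = 35/71 (f = 1/(9 - 244/35) = 1/(71/35) = 35/71 ≈ 0.49296)
I(h) = 35/639 - h/9 (I(h) = (35/71 - h)/9 = 35/639 - h/9)
(47536 + (-1195 - 1*(-23833)))/(9*(-655) + I(191)) = (47536 + (-1195 - 1*(-23833)))/(9*(-655) + (35/639 - ⅑*191)) = (47536 + (-1195 + 23833))/(-5895 + (35/639 - 191/9)) = (47536 + 22638)/(-5895 - 13526/639) = 70174/(-3780431/639) = 70174*(-639/3780431) = -44841186/3780431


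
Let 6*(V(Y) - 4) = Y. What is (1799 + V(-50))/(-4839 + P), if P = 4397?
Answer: -2692/663 ≈ -4.0603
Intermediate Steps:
V(Y) = 4 + Y/6
(1799 + V(-50))/(-4839 + P) = (1799 + (4 + (⅙)*(-50)))/(-4839 + 4397) = (1799 + (4 - 25/3))/(-442) = (1799 - 13/3)*(-1/442) = (5384/3)*(-1/442) = -2692/663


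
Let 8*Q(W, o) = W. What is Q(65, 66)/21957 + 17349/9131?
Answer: 234465343/123378072 ≈ 1.9004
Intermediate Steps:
Q(W, o) = W/8
Q(65, 66)/21957 + 17349/9131 = ((⅛)*65)/21957 + 17349/9131 = (65/8)*(1/21957) + 17349*(1/9131) = 5/13512 + 17349/9131 = 234465343/123378072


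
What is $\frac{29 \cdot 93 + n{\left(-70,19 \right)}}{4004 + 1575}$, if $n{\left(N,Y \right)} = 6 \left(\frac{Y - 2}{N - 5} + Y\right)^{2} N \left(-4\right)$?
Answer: $\frac{223047343}{2092125} \approx 106.61$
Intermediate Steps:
$n{\left(N,Y \right)} = - 24 N \left(Y + \frac{-2 + Y}{-5 + N}\right)^{2}$ ($n{\left(N,Y \right)} = 6 \left(\frac{-2 + Y}{-5 + N} + Y\right)^{2} N \left(-4\right) = 6 \left(Y + \frac{-2 + Y}{-5 + N}\right)^{2} N \left(-4\right) = 6 N \left(Y + \frac{-2 + Y}{-5 + N}\right)^{2} \left(-4\right) = - 24 N \left(Y + \frac{-2 + Y}{-5 + N}\right)^{2}$)
$\frac{29 \cdot 93 + n{\left(-70,19 \right)}}{4004 + 1575} = \frac{29 \cdot 93 - - \frac{1680 \left(2 + 4 \cdot 19 - \left(-70\right) 19\right)^{2}}{\left(-5 - 70\right)^{2}}}{4004 + 1575} = \frac{2697 - - \frac{1680 \left(2 + 76 + 1330\right)^{2}}{5625}}{5579} = \left(2697 - \left(-1680\right) \frac{1}{5625} \cdot 1408^{2}\right) \frac{1}{5579} = \left(2697 - \left(-1680\right) \frac{1}{5625} \cdot 1982464\right) \frac{1}{5579} = \left(2697 + \frac{222035968}{375}\right) \frac{1}{5579} = \frac{223047343}{375} \cdot \frac{1}{5579} = \frac{223047343}{2092125}$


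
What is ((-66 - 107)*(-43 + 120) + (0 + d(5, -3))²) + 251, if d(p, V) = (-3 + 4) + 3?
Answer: -13054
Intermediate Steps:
d(p, V) = 4 (d(p, V) = 1 + 3 = 4)
((-66 - 107)*(-43 + 120) + (0 + d(5, -3))²) + 251 = ((-66 - 107)*(-43 + 120) + (0 + 4)²) + 251 = (-173*77 + 4²) + 251 = (-13321 + 16) + 251 = -13305 + 251 = -13054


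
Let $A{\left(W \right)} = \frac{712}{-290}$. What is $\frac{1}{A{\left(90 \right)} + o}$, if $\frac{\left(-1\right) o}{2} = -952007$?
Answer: $\frac{145}{276081674} \approx 5.2521 \cdot 10^{-7}$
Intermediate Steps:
$A{\left(W \right)} = - \frac{356}{145}$ ($A{\left(W \right)} = 712 \left(- \frac{1}{290}\right) = - \frac{356}{145}$)
$o = 1904014$ ($o = \left(-2\right) \left(-952007\right) = 1904014$)
$\frac{1}{A{\left(90 \right)} + o} = \frac{1}{- \frac{356}{145} + 1904014} = \frac{1}{\frac{276081674}{145}} = \frac{145}{276081674}$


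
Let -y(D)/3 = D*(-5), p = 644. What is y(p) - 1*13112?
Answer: -3452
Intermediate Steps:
y(D) = 15*D (y(D) = -3*D*(-5) = -(-15)*D = 15*D)
y(p) - 1*13112 = 15*644 - 1*13112 = 9660 - 13112 = -3452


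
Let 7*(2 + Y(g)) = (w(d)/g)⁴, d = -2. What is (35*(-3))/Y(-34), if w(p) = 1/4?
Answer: 251444981760/4789428223 ≈ 52.500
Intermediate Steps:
w(p) = ¼
Y(g) = -2 + 1/(1792*g⁴) (Y(g) = -2 + (1/(4*g))⁴/7 = -2 + (1/(256*g⁴))/7 = -2 + 1/(1792*g⁴))
(35*(-3))/Y(-34) = (35*(-3))/(-2 + (1/1792)/(-34)⁴) = -105/(-2 + (1/1792)*(1/1336336)) = -105/(-2 + 1/2394714112) = -105/(-4789428223/2394714112) = -105*(-2394714112/4789428223) = 251444981760/4789428223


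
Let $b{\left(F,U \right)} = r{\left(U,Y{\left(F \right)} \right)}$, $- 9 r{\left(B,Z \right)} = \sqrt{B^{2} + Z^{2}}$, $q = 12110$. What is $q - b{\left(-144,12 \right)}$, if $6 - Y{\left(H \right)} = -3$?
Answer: $\frac{36335}{3} \approx 12112.0$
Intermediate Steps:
$Y{\left(H \right)} = 9$ ($Y{\left(H \right)} = 6 - -3 = 6 + 3 = 9$)
$r{\left(B,Z \right)} = - \frac{\sqrt{B^{2} + Z^{2}}}{9}$
$b{\left(F,U \right)} = - \frac{\sqrt{81 + U^{2}}}{9}$ ($b{\left(F,U \right)} = - \frac{\sqrt{U^{2} + 9^{2}}}{9} = - \frac{\sqrt{U^{2} + 81}}{9} = - \frac{\sqrt{81 + U^{2}}}{9}$)
$q - b{\left(-144,12 \right)} = 12110 - - \frac{\sqrt{81 + 12^{2}}}{9} = 12110 - - \frac{\sqrt{81 + 144}}{9} = 12110 - - \frac{\sqrt{225}}{9} = 12110 - \left(- \frac{1}{9}\right) 15 = 12110 - - \frac{5}{3} = 12110 + \frac{5}{3} = \frac{36335}{3}$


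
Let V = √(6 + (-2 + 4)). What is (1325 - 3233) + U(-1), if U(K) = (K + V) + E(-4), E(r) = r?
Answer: -1913 + 2*√2 ≈ -1910.2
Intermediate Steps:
V = 2*√2 (V = √(6 + 2) = √8 = 2*√2 ≈ 2.8284)
U(K) = -4 + K + 2*√2 (U(K) = (K + 2*√2) - 4 = -4 + K + 2*√2)
(1325 - 3233) + U(-1) = (1325 - 3233) + (-4 - 1 + 2*√2) = -1908 + (-5 + 2*√2) = -1913 + 2*√2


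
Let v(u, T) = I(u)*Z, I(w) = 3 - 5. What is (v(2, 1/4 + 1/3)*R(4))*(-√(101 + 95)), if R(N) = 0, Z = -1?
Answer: 0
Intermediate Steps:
I(w) = -2
v(u, T) = 2 (v(u, T) = -2*(-1) = 2)
(v(2, 1/4 + 1/3)*R(4))*(-√(101 + 95)) = (2*0)*(-√(101 + 95)) = 0*(-√196) = 0*(-1*14) = 0*(-14) = 0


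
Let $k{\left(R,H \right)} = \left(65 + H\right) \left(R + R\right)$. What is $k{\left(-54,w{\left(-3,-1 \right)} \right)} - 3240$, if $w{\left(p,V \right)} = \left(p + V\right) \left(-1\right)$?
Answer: $-10692$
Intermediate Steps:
$w{\left(p,V \right)} = - V - p$ ($w{\left(p,V \right)} = \left(V + p\right) \left(-1\right) = - V - p$)
$k{\left(R,H \right)} = 2 R \left(65 + H\right)$ ($k{\left(R,H \right)} = \left(65 + H\right) 2 R = 2 R \left(65 + H\right)$)
$k{\left(-54,w{\left(-3,-1 \right)} \right)} - 3240 = 2 \left(-54\right) \left(65 - -4\right) - 3240 = 2 \left(-54\right) \left(65 + \left(1 + 3\right)\right) - 3240 = 2 \left(-54\right) \left(65 + 4\right) - 3240 = 2 \left(-54\right) 69 - 3240 = -7452 - 3240 = -10692$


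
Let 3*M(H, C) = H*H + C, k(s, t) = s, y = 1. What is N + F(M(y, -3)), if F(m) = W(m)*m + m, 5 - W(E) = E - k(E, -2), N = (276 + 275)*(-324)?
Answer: -178528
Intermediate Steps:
M(H, C) = C/3 + H²/3 (M(H, C) = (H*H + C)/3 = (H² + C)/3 = (C + H²)/3 = C/3 + H²/3)
N = -178524 (N = 551*(-324) = -178524)
W(E) = 5 (W(E) = 5 - (E - E) = 5 - 1*0 = 5 + 0 = 5)
F(m) = 6*m (F(m) = 5*m + m = 6*m)
N + F(M(y, -3)) = -178524 + 6*((⅓)*(-3) + (⅓)*1²) = -178524 + 6*(-1 + (⅓)*1) = -178524 + 6*(-1 + ⅓) = -178524 + 6*(-⅔) = -178524 - 4 = -178528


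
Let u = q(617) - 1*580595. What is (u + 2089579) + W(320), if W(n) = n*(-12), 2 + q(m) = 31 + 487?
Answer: 1505660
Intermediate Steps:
q(m) = 516 (q(m) = -2 + (31 + 487) = -2 + 518 = 516)
W(n) = -12*n
u = -580079 (u = 516 - 1*580595 = 516 - 580595 = -580079)
(u + 2089579) + W(320) = (-580079 + 2089579) - 12*320 = 1509500 - 3840 = 1505660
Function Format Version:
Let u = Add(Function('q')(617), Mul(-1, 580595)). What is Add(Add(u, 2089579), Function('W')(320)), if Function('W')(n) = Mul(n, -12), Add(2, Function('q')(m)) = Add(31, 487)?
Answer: 1505660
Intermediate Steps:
Function('q')(m) = 516 (Function('q')(m) = Add(-2, Add(31, 487)) = Add(-2, 518) = 516)
Function('W')(n) = Mul(-12, n)
u = -580079 (u = Add(516, Mul(-1, 580595)) = Add(516, -580595) = -580079)
Add(Add(u, 2089579), Function('W')(320)) = Add(Add(-580079, 2089579), Mul(-12, 320)) = Add(1509500, -3840) = 1505660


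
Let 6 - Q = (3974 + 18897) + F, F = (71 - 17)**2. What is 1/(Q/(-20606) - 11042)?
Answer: -20606/227505671 ≈ -9.0574e-5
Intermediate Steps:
F = 2916 (F = 54**2 = 2916)
Q = -25781 (Q = 6 - ((3974 + 18897) + 2916) = 6 - (22871 + 2916) = 6 - 1*25787 = 6 - 25787 = -25781)
1/(Q/(-20606) - 11042) = 1/(-25781/(-20606) - 11042) = 1/(-25781*(-1/20606) - 11042) = 1/(25781/20606 - 11042) = 1/(-227505671/20606) = -20606/227505671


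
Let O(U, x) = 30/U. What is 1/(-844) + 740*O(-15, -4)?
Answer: -1249121/844 ≈ -1480.0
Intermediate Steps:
1/(-844) + 740*O(-15, -4) = 1/(-844) + 740*(30/(-15)) = -1/844 + 740*(30*(-1/15)) = -1/844 + 740*(-2) = -1/844 - 1480 = -1249121/844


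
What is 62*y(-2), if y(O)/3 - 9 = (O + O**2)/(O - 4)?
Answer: 1612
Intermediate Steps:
y(O) = 27 + 3*(O + O**2)/(-4 + O) (y(O) = 27 + 3*((O + O**2)/(O - 4)) = 27 + 3*((O + O**2)/(-4 + O)) = 27 + 3*(O + O**2)/(-4 + O))
62*y(-2) = 62*(3*(-36 + (-2)**2 + 10*(-2))/(-4 - 2)) = 62*(3*(-36 + 4 - 20)/(-6)) = 62*(3*(-1/6)*(-52)) = 62*26 = 1612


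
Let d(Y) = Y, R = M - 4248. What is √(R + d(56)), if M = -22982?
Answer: I*√27174 ≈ 164.85*I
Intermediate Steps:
R = -27230 (R = -22982 - 4248 = -27230)
√(R + d(56)) = √(-27230 + 56) = √(-27174) = I*√27174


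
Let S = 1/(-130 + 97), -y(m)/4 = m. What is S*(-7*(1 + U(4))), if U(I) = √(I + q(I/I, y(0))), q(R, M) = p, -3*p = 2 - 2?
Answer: 7/11 ≈ 0.63636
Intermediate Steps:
y(m) = -4*m
p = 0 (p = -(2 - 2)/3 = -⅓*0 = 0)
q(R, M) = 0
S = -1/33 (S = 1/(-33) = -1/33 ≈ -0.030303)
U(I) = √I (U(I) = √(I + 0) = √I)
S*(-7*(1 + U(4))) = -(-7)*(1 + √4)/33 = -(-7)*(1 + 2)/33 = -(-7)*3/33 = -1/33*(-21) = 7/11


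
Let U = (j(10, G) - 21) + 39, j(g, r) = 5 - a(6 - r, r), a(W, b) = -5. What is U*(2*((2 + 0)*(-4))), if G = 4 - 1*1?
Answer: -448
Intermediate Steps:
G = 3 (G = 4 - 1 = 3)
j(g, r) = 10 (j(g, r) = 5 - 1*(-5) = 5 + 5 = 10)
U = 28 (U = (10 - 21) + 39 = -11 + 39 = 28)
U*(2*((2 + 0)*(-4))) = 28*(2*((2 + 0)*(-4))) = 28*(2*(2*(-4))) = 28*(2*(-8)) = 28*(-16) = -448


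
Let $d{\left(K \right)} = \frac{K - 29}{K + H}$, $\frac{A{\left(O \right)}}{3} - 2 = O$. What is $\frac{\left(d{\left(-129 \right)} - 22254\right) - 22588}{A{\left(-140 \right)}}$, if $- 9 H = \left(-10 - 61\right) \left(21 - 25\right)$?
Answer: $\frac{32397634}{299115} \approx 108.31$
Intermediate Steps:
$A{\left(O \right)} = 6 + 3 O$
$H = - \frac{284}{9}$ ($H = - \frac{\left(-10 - 61\right) \left(21 - 25\right)}{9} = - \frac{\left(-71\right) \left(-4\right)}{9} = \left(- \frac{1}{9}\right) 284 = - \frac{284}{9} \approx -31.556$)
$d{\left(K \right)} = \frac{-29 + K}{- \frac{284}{9} + K}$ ($d{\left(K \right)} = \frac{K - 29}{K - \frac{284}{9}} = \frac{K + \left(-39 + 10\right)}{- \frac{284}{9} + K} = \frac{K - 29}{- \frac{284}{9} + K} = \frac{-29 + K}{- \frac{284}{9} + K}$)
$\frac{\left(d{\left(-129 \right)} - 22254\right) - 22588}{A{\left(-140 \right)}} = \frac{\left(\frac{9 \left(-29 - 129\right)}{-284 + 9 \left(-129\right)} - 22254\right) - 22588}{6 + 3 \left(-140\right)} = \frac{\left(9 \frac{1}{-284 - 1161} \left(-158\right) - 22254\right) - 22588}{6 - 420} = \frac{\left(9 \frac{1}{-1445} \left(-158\right) - 22254\right) - 22588}{-414} = \left(\left(9 \left(- \frac{1}{1445}\right) \left(-158\right) - 22254\right) - 22588\right) \left(- \frac{1}{414}\right) = \left(\left(\frac{1422}{1445} - 22254\right) - 22588\right) \left(- \frac{1}{414}\right) = \left(- \frac{32155608}{1445} - 22588\right) \left(- \frac{1}{414}\right) = \left(- \frac{64795268}{1445}\right) \left(- \frac{1}{414}\right) = \frac{32397634}{299115}$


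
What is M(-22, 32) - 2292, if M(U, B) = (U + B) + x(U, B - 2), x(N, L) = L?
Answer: -2252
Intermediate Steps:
M(U, B) = -2 + U + 2*B (M(U, B) = (U + B) + (B - 2) = (B + U) + (-2 + B) = -2 + U + 2*B)
M(-22, 32) - 2292 = (-2 - 22 + 2*32) - 2292 = (-2 - 22 + 64) - 2292 = 40 - 2292 = -2252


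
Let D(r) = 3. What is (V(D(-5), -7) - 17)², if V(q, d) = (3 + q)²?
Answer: 361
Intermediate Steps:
(V(D(-5), -7) - 17)² = ((3 + 3)² - 17)² = (6² - 17)² = (36 - 17)² = 19² = 361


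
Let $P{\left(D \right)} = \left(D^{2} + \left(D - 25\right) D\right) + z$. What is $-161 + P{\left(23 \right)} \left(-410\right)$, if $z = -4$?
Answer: $-196551$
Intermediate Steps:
$P{\left(D \right)} = -4 + D^{2} + D \left(-25 + D\right)$ ($P{\left(D \right)} = \left(D^{2} + \left(D - 25\right) D\right) - 4 = \left(D^{2} + \left(-25 + D\right) D\right) - 4 = \left(D^{2} + D \left(-25 + D\right)\right) - 4 = -4 + D^{2} + D \left(-25 + D\right)$)
$-161 + P{\left(23 \right)} \left(-410\right) = -161 + \left(-4 - 575 + 2 \cdot 23^{2}\right) \left(-410\right) = -161 + \left(-4 - 575 + 2 \cdot 529\right) \left(-410\right) = -161 + \left(-4 - 575 + 1058\right) \left(-410\right) = -161 + 479 \left(-410\right) = -161 - 196390 = -196551$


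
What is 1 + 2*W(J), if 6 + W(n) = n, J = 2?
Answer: -7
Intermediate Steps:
W(n) = -6 + n
1 + 2*W(J) = 1 + 2*(-6 + 2) = 1 + 2*(-4) = 1 - 8 = -7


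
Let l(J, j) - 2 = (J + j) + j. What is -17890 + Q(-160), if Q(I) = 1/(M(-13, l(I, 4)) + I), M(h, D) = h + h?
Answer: -3327541/186 ≈ -17890.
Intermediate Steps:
l(J, j) = 2 + J + 2*j (l(J, j) = 2 + ((J + j) + j) = 2 + (J + 2*j) = 2 + J + 2*j)
M(h, D) = 2*h
Q(I) = 1/(-26 + I) (Q(I) = 1/(2*(-13) + I) = 1/(-26 + I))
-17890 + Q(-160) = -17890 + 1/(-26 - 160) = -17890 + 1/(-186) = -17890 - 1/186 = -3327541/186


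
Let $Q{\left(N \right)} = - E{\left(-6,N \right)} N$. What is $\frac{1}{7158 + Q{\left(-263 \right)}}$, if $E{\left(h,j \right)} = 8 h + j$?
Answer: $- \frac{1}{74635} \approx -1.3399 \cdot 10^{-5}$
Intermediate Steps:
$E{\left(h,j \right)} = j + 8 h$
$Q{\left(N \right)} = - N \left(-48 + N\right)$ ($Q{\left(N \right)} = - \left(N + 8 \left(-6\right)\right) N = - \left(N - 48\right) N = - \left(-48 + N\right) N = - N \left(-48 + N\right)$)
$\frac{1}{7158 + Q{\left(-263 \right)}} = \frac{1}{7158 - 263 \left(48 - -263\right)} = \frac{1}{7158 - 263 \left(48 + 263\right)} = \frac{1}{7158 - 81793} = \frac{1}{-74635} = - \frac{1}{74635}$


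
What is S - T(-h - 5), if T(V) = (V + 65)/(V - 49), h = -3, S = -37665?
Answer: -640284/17 ≈ -37664.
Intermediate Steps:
T(V) = (65 + V)/(-49 + V)
S - T(-h - 5) = -37665 - (65 + (-1*(-3) - 5))/(-49 + (-1*(-3) - 5)) = -37665 - (65 + (3 - 5))/(-49 + (3 - 5)) = -37665 - (65 - 2)/(-49 - 2) = -37665 - 63/(-51) = -37665 - (-1)*63/51 = -37665 - 1*(-21/17) = -37665 + 21/17 = -640284/17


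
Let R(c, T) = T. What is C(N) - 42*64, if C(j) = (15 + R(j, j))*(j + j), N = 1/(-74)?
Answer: -7360853/2738 ≈ -2688.4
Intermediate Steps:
N = -1/74 ≈ -0.013514
C(j) = 2*j*(15 + j) (C(j) = (15 + j)*(j + j) = (15 + j)*(2*j) = 2*j*(15 + j))
C(N) - 42*64 = 2*(-1/74)*(15 - 1/74) - 42*64 = 2*(-1/74)*(1109/74) - 2688 = -1109/2738 - 2688 = -7360853/2738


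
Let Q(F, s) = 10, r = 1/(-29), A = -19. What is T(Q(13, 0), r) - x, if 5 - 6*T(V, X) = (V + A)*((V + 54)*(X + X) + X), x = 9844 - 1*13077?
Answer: 280763/87 ≈ 3227.2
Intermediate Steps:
r = -1/29 ≈ -0.034483
x = -3233 (x = 9844 - 13077 = -3233)
T(V, X) = ⅚ - (-19 + V)*(X + 2*X*(54 + V))/6 (T(V, X) = ⅚ - (V - 19)*((V + 54)*(X + X) + X)/6 = ⅚ - (-19 + V)*((54 + V)*(2*X) + X)/6 = ⅚ - (-19 + V)*(2*X*(54 + V) + X)/6 = ⅚ - (-19 + V)*(X + 2*X*(54 + V))/6)
T(Q(13, 0), r) - x = (⅚ + (2071/6)*(-1/29) - 71/6*10*(-1/29) - ⅓*(-1/29)*10²) - 1*(-3233) = (⅚ - 2071/174 + 355/87 - ⅓*(-1/29)*100) + 3233 = (⅚ - 2071/174 + 355/87 + 100/87) + 3233 = -508/87 + 3233 = 280763/87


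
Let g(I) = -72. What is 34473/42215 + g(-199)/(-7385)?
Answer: 51524517/62351555 ≈ 0.82635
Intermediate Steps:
34473/42215 + g(-199)/(-7385) = 34473/42215 - 72/(-7385) = 34473*(1/42215) - 72*(-1/7385) = 34473/42215 + 72/7385 = 51524517/62351555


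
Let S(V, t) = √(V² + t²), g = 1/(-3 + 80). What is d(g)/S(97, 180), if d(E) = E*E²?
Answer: √41809/19087188197 ≈ 1.0713e-8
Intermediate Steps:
g = 1/77 ≈ 0.012987
d(E) = E³
d(g)/S(97, 180) = (1/77)³/(√(97² + 180²)) = 1/(456533*(√(9409 + 32400))) = 1/(456533*(√41809)) = (√41809/41809)/456533 = √41809/19087188197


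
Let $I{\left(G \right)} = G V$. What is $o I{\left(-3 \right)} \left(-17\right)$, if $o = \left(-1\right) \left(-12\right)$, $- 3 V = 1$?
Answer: $-204$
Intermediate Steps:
$V = - \frac{1}{3}$ ($V = \left(- \frac{1}{3}\right) 1 = - \frac{1}{3} \approx -0.33333$)
$I{\left(G \right)} = - \frac{G}{3}$ ($I{\left(G \right)} = G \left(- \frac{1}{3}\right) = - \frac{G}{3}$)
$o = 12$
$o I{\left(-3 \right)} \left(-17\right) = 12 \left(\left(- \frac{1}{3}\right) \left(-3\right)\right) \left(-17\right) = 12 \cdot 1 \left(-17\right) = 12 \left(-17\right) = -204$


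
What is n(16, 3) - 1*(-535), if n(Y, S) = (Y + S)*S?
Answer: 592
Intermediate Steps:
n(Y, S) = S*(S + Y) (n(Y, S) = (S + Y)*S = S*(S + Y))
n(16, 3) - 1*(-535) = 3*(3 + 16) - 1*(-535) = 3*19 + 535 = 57 + 535 = 592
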